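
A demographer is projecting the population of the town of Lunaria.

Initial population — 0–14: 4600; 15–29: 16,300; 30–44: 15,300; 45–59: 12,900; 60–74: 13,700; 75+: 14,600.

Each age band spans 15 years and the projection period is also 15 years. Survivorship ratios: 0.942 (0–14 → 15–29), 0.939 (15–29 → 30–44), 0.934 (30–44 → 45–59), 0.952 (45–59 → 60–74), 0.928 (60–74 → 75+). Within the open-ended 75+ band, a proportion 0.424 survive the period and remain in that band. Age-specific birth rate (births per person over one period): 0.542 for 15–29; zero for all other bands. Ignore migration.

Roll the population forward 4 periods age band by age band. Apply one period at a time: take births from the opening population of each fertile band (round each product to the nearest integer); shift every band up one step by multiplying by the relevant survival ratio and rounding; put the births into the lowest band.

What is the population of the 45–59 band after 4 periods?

[period 1]
Births: 16300 * 0.542 = 8835
15–29: 4600 * 0.942 = 4333
30–44: 16300 * 0.939 = 15306
45–59: 15300 * 0.934 = 14290
60–74: 12900 * 0.952 = 12281
75+: 13700 * 0.928 + 14600 * 0.424 = 12714 + 6190 = 18904
Giving 8835 / 4333 / 15306 / 14290 / 12281 / 18904.
[period 2]
Births: 4333 * 0.542 = 2348
15–29: 8835 * 0.942 = 8323
30–44: 4333 * 0.939 = 4069
45–59: 15306 * 0.934 = 14296
60–74: 14290 * 0.952 = 13604
75+: 12281 * 0.928 + 18904 * 0.424 = 11397 + 8015 = 19412
Giving 2348 / 8323 / 4069 / 14296 / 13604 / 19412.
[period 3]
Births: 8323 * 0.542 = 4511
15–29: 2348 * 0.942 = 2212
30–44: 8323 * 0.939 = 7815
45–59: 4069 * 0.934 = 3800
60–74: 14296 * 0.952 = 13610
75+: 13604 * 0.928 + 19412 * 0.424 = 12625 + 8231 = 20856
Giving 4511 / 2212 / 7815 / 3800 / 13610 / 20856.
[period 4]
Births: 2212 * 0.542 = 1199
15–29: 4511 * 0.942 = 4249
30–44: 2212 * 0.939 = 2077
45–59: 7815 * 0.934 = 7299
60–74: 3800 * 0.952 = 3618
75+: 13610 * 0.928 + 20856 * 0.424 = 12630 + 8843 = 21473
Giving 1199 / 4249 / 2077 / 7299 / 3618 / 21473.

7299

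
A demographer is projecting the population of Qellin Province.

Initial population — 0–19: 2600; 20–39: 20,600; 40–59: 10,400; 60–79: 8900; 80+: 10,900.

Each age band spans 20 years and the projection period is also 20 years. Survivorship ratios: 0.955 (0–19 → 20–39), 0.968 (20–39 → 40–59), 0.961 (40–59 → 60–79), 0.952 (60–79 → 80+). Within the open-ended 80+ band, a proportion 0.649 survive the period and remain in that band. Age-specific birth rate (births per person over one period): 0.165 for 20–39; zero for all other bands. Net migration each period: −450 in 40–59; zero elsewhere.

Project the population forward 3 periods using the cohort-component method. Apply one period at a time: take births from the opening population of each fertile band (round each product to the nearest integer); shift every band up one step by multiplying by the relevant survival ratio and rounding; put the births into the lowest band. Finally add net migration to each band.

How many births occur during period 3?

(Bands numbered youngest = 1 to oldest = 5.)
Period 1.
Births: 20600 × 0.165 = 3399
Band 2: 2600 × 0.955 = 2483
Band 3: 20600 × 0.968 = 19941
Band 4: 10400 × 0.961 = 9994
Band 5: 8900 × 0.952 + 10900 × 0.649 = 8473 + 7074 = 15547
Net migration: Band 3 − 450 → 19491
Giving 3399 / 2483 / 19491 / 9994 / 15547.
Period 2.
Births: 2483 × 0.165 = 410
Band 2: 3399 × 0.955 = 3246
Band 3: 2483 × 0.968 = 2404
Band 4: 19491 × 0.961 = 18731
Band 5: 9994 × 0.952 + 15547 × 0.649 = 9514 + 10090 = 19604
Net migration: Band 3 − 450 → 1954
Giving 410 / 3246 / 1954 / 18731 / 19604.
Period 3.
Births: 3246 × 0.165 = 536
Band 2: 410 × 0.955 = 392
Band 3: 3246 × 0.968 = 3142
Band 4: 1954 × 0.961 = 1878
Band 5: 18731 × 0.952 + 19604 × 0.649 = 17832 + 12723 = 30555
Net migration: Band 3 − 450 → 2692
Giving 536 / 392 / 2692 / 1878 / 30555.

536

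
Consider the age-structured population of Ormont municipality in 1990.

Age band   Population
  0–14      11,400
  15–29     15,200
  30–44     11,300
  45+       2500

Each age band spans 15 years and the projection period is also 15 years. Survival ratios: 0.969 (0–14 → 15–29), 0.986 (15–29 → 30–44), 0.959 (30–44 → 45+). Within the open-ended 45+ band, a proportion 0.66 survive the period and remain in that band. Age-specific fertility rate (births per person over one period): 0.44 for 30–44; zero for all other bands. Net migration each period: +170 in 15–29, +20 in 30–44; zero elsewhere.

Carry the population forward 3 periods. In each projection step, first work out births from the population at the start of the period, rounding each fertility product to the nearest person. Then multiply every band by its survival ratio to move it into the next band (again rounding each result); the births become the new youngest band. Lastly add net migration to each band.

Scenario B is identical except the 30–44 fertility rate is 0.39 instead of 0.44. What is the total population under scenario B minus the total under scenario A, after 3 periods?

Let band 1 be 0–14 through band 4 = 45+.
After projecting period 1:
Births: 11300 × 0.44 = 4972
Band 2: 11400 × 0.969 = 11047
Band 3: 15200 × 0.986 = 14987
Band 4: 11300 × 0.959 + 2500 × 0.66 = 10837 + 1650 = 12487
Net migration: Band 2 + 170 → 11217; Band 3 + 20 → 15007
Population now: 0–14=4972, 15–29=11217, 30–44=15007, 45+=12487
After projecting period 2:
Births: 15007 × 0.44 = 6603
Band 2: 4972 × 0.969 = 4818
Band 3: 11217 × 0.986 = 11060
Band 4: 15007 × 0.959 + 12487 × 0.66 = 14392 + 8241 = 22633
Net migration: Band 2 + 170 → 4988; Band 3 + 20 → 11080
Population now: 0–14=6603, 15–29=4988, 30–44=11080, 45+=22633
After projecting period 3:
Births: 11080 × 0.44 = 4875
Band 2: 6603 × 0.969 = 6398
Band 3: 4988 × 0.986 = 4918
Band 4: 11080 × 0.959 + 22633 × 0.66 = 10626 + 14938 = 25564
Net migration: Band 2 + 170 → 6568; Band 3 + 20 → 4938
Population now: 0–14=4875, 15–29=6568, 30–44=4938, 45+=25564
Scenario A total after 3 periods: 41945
Scenario B projection —
After projecting period 1:
Births: 11300 × 0.39 = 4407
Band 2: 11400 × 0.969 = 11047
Band 3: 15200 × 0.986 = 14987
Band 4: 11300 × 0.959 + 2500 × 0.66 = 10837 + 1650 = 12487
Net migration: Band 2 + 170 → 11217; Band 3 + 20 → 15007
Population now: 0–14=4407, 15–29=11217, 30–44=15007, 45+=12487
After projecting period 2:
Births: 15007 × 0.39 = 5853
Band 2: 4407 × 0.969 = 4270
Band 3: 11217 × 0.986 = 11060
Band 4: 15007 × 0.959 + 12487 × 0.66 = 14392 + 8241 = 22633
Net migration: Band 2 + 170 → 4440; Band 3 + 20 → 11080
Population now: 0–14=5853, 15–29=4440, 30–44=11080, 45+=22633
After projecting period 3:
Births: 11080 × 0.39 = 4321
Band 2: 5853 × 0.969 = 5672
Band 3: 4440 × 0.986 = 4378
Band 4: 11080 × 0.959 + 22633 × 0.66 = 10626 + 14938 = 25564
Net migration: Band 2 + 170 → 5842; Band 3 + 20 → 4398
Population now: 0–14=4321, 15–29=5842, 30–44=4398, 45+=25564
Scenario B total after 3 periods: 40125
Difference B − A = 40125 − 41945 = -1820

-1820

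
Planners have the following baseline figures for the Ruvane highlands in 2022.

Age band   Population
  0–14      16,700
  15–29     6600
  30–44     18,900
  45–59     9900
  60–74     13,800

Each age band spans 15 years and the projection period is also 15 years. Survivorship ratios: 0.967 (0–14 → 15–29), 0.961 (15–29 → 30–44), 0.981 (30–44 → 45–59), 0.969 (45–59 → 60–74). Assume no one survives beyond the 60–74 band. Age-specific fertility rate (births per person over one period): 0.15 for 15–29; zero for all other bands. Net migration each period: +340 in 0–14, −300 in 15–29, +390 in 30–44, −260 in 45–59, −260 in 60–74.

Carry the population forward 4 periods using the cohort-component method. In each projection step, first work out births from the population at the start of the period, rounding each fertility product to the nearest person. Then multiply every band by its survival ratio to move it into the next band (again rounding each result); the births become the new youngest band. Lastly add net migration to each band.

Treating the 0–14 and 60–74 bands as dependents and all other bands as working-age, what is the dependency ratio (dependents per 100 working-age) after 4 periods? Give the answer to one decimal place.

390.2

(Bands numbered youngest = 1 to oldest = 5.)
— Period 1 —
Births: 6600 * 0.15 = 990
Band 2: 16700 * 0.967 = 16149
Band 3: 6600 * 0.961 = 6343
Band 4: 18900 * 0.981 = 18541
Band 5: 9900 * 0.969 = 9593
Net migration: Band 1 + 340 → 1330; Band 2 − 300 → 15849; Band 3 + 390 → 6733; Band 4 − 260 → 18281; Band 5 − 260 → 9333
Population now: 0–14=1330, 15–29=15849, 30–44=6733, 45–59=18281, 60–74=9333
— Period 2 —
Births: 15849 * 0.15 = 2377
Band 2: 1330 * 0.967 = 1286
Band 3: 15849 * 0.961 = 15231
Band 4: 6733 * 0.981 = 6605
Band 5: 18281 * 0.969 = 17714
Net migration: Band 1 + 340 → 2717; Band 2 − 300 → 986; Band 3 + 390 → 15621; Band 4 − 260 → 6345; Band 5 − 260 → 17454
Population now: 0–14=2717, 15–29=986, 30–44=15621, 45–59=6345, 60–74=17454
— Period 3 —
Births: 986 * 0.15 = 148
Band 2: 2717 * 0.967 = 2627
Band 3: 986 * 0.961 = 948
Band 4: 15621 * 0.981 = 15324
Band 5: 6345 * 0.969 = 6148
Net migration: Band 1 + 340 → 488; Band 2 − 300 → 2327; Band 3 + 390 → 1338; Band 4 − 260 → 15064; Band 5 − 260 → 5888
Population now: 0–14=488, 15–29=2327, 30–44=1338, 45–59=15064, 60–74=5888
— Period 4 —
Births: 2327 * 0.15 = 349
Band 2: 488 * 0.967 = 472
Band 3: 2327 * 0.961 = 2236
Band 4: 1338 * 0.981 = 1313
Band 5: 15064 * 0.969 = 14597
Net migration: Band 1 + 340 → 689; Band 2 − 300 → 172; Band 3 + 390 → 2626; Band 4 − 260 → 1053; Band 5 − 260 → 14337
Population now: 0–14=689, 15–29=172, 30–44=2626, 45–59=1053, 60–74=14337
Dependents (band 0–14 + band 60–74) = 689 + 14337 = 15026; working-age = 3851; ratio = 15026/3851 × 100 = 390.2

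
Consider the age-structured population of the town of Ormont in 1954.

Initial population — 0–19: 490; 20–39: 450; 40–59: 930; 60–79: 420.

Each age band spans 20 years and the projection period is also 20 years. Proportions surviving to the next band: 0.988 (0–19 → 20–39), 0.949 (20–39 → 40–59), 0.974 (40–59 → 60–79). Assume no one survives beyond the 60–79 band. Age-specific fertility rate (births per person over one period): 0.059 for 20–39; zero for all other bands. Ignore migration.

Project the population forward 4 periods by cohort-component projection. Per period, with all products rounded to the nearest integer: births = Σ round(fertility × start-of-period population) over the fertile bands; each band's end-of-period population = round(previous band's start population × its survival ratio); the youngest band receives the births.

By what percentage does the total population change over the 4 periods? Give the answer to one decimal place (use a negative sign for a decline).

-97.5

Let band 1 be 0–19 through band 4 = 60–79.
[period 1]
Births: 450 × 0.059 = 27
Band 2: 490 × 0.988 = 484
Band 3: 450 × 0.949 = 427
Band 4: 930 × 0.974 = 906
Population now: 0–19=27, 20–39=484, 40–59=427, 60–79=906
[period 2]
Births: 484 × 0.059 = 29
Band 2: 27 × 0.988 = 27
Band 3: 484 × 0.949 = 459
Band 4: 427 × 0.974 = 416
Population now: 0–19=29, 20–39=27, 40–59=459, 60–79=416
[period 3]
Births: 27 × 0.059 = 2
Band 2: 29 × 0.988 = 29
Band 3: 27 × 0.949 = 26
Band 4: 459 × 0.974 = 447
Population now: 0–19=2, 20–39=29, 40–59=26, 60–79=447
[period 4]
Births: 29 × 0.059 = 2
Band 2: 2 × 0.988 = 2
Band 3: 29 × 0.949 = 28
Band 4: 26 × 0.974 = 25
Population now: 0–19=2, 20–39=2, 40–59=28, 60–79=25
Total: 2290 → 57; change = -2233; percentage change = -97.5%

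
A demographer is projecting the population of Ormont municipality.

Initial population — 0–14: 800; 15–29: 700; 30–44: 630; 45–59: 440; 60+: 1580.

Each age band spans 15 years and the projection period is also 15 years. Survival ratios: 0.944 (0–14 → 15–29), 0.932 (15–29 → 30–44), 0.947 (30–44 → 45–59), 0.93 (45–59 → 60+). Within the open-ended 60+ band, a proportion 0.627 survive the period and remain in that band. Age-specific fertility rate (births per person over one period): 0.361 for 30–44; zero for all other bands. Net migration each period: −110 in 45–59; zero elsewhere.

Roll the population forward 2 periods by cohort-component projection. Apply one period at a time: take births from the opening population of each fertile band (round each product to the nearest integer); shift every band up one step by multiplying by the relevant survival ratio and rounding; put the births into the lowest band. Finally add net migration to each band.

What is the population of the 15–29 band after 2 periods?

(Groups numbered youngest = 1 to oldest = 5.)
Period 1.
Births: 630 × 0.361 = 227
Group 2: 800 × 0.944 = 755
Group 3: 700 × 0.932 = 652
Group 4: 630 × 0.947 = 597
Group 5: 440 × 0.93 + 1580 × 0.627 = 409 + 991 = 1400
Net migration: Group 4 − 110 → 487
End of period: [227, 755, 652, 487, 1400]
Period 2.
Births: 652 × 0.361 = 235
Group 2: 227 × 0.944 = 214
Group 3: 755 × 0.932 = 704
Group 4: 652 × 0.947 = 617
Group 5: 487 × 0.93 + 1400 × 0.627 = 453 + 878 = 1331
Net migration: Group 4 − 110 → 507
End of period: [235, 214, 704, 507, 1331]

214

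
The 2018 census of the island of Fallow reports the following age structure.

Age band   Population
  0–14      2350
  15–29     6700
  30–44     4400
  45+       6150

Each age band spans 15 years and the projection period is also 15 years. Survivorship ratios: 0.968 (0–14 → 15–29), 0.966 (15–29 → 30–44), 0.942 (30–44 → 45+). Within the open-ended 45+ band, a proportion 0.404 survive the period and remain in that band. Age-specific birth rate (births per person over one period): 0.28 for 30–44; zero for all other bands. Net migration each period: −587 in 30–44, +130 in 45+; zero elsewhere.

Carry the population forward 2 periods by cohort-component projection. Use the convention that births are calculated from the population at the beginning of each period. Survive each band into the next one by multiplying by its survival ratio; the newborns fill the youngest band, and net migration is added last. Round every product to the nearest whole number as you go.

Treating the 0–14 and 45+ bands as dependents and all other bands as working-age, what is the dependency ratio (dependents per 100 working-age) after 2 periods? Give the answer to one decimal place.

358.5

[period 1]
Births: 4400 × 0.28 = 1232
15–29: 2350 × 0.968 = 2275
30–44: 6700 × 0.966 = 6472
45+: 4400 × 0.942 + 6150 × 0.404 = 4145 + 2485 = 6630
Net migration: 30–44 − 587 → 5885; 45+ + 130 → 6760
Population now: 0–14=1232, 15–29=2275, 30–44=5885, 45+=6760
[period 2]
Births: 5885 × 0.28 = 1648
15–29: 1232 × 0.968 = 1193
30–44: 2275 × 0.966 = 2198
45+: 5885 × 0.942 + 6760 × 0.404 = 5544 + 2731 = 8275
Net migration: 30–44 − 587 → 1611; 45+ + 130 → 8405
Population now: 0–14=1648, 15–29=1193, 30–44=1611, 45+=8405
Dependents (band 0–14 + band 45+) = 1648 + 8405 = 10053; working-age = 2804; ratio = 10053/2804 × 100 = 358.5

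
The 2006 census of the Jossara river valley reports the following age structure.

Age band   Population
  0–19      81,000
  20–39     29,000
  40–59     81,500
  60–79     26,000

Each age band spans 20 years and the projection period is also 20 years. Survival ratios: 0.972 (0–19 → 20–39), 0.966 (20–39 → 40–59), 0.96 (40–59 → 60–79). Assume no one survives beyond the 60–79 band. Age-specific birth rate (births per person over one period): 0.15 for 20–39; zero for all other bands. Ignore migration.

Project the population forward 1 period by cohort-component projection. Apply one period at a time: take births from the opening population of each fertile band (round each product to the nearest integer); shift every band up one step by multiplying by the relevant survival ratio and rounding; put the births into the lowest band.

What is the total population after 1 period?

After projecting period 1:
Births: 29000 × 0.15 = 4350
20–39: 81000 × 0.972 = 78732
40–59: 29000 × 0.966 = 28014
60–79: 81500 × 0.96 = 78240
Population now: 0–19=4350, 20–39=78732, 40–59=28014, 60–79=78240
Total after period 1: 4350 + 78732 + 28014 + 78240 = 189336

189336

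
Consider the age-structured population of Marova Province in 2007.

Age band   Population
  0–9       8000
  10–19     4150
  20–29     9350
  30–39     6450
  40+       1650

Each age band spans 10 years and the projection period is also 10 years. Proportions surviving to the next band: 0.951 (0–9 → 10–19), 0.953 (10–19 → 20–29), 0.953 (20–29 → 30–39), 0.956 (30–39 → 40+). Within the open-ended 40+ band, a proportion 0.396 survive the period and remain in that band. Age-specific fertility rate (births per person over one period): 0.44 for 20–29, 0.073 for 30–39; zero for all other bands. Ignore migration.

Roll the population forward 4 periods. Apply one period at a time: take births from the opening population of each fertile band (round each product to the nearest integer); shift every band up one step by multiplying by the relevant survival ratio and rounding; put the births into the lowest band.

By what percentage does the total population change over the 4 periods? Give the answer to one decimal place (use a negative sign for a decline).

[period 1]
Births: 9350 × 0.44 = 4114, 6450 × 0.073 = 471 ⇒ total 4585
10–19: 8000 × 0.951 = 7608
20–29: 4150 × 0.953 = 3955
30–39: 9350 × 0.953 = 8911
40+: 6450 × 0.956 + 1650 × 0.396 = 6166 + 653 = 6819
End of period: [4585, 7608, 3955, 8911, 6819]
[period 2]
Births: 3955 × 0.44 = 1740, 8911 × 0.073 = 651 ⇒ total 2391
10–19: 4585 × 0.951 = 4360
20–29: 7608 × 0.953 = 7250
30–39: 3955 × 0.953 = 3769
40+: 8911 × 0.956 + 6819 × 0.396 = 8519 + 2700 = 11219
End of period: [2391, 4360, 7250, 3769, 11219]
[period 3]
Births: 7250 × 0.44 = 3190, 3769 × 0.073 = 275 ⇒ total 3465
10–19: 2391 × 0.951 = 2274
20–29: 4360 × 0.953 = 4155
30–39: 7250 × 0.953 = 6909
40+: 3769 × 0.956 + 11219 × 0.396 = 3603 + 4443 = 8046
End of period: [3465, 2274, 4155, 6909, 8046]
[period 4]
Births: 4155 × 0.44 = 1828, 6909 × 0.073 = 504 ⇒ total 2332
10–19: 3465 × 0.951 = 3295
20–29: 2274 × 0.953 = 2167
30–39: 4155 × 0.953 = 3960
40+: 6909 × 0.956 + 8046 × 0.396 = 6605 + 3186 = 9791
End of period: [2332, 3295, 2167, 3960, 9791]
Total: 29600 → 21545; change = -8055; percentage change = -27.2%

-27.2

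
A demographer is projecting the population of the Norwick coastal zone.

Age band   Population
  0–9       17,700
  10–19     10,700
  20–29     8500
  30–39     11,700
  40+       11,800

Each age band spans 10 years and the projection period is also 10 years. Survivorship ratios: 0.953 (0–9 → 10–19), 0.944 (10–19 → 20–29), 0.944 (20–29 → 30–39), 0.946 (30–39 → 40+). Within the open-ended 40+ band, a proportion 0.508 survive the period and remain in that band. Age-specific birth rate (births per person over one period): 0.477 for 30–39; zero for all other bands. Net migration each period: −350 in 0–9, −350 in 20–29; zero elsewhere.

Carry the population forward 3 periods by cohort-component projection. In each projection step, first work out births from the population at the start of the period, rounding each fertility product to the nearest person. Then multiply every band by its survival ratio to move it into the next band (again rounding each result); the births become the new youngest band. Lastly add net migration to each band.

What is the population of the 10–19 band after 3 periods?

3314

Numbering the groups 1..5 from youngest to oldest:
[period 1]
Births: 11700 * 0.477 = 5581
Group 2: 17700 * 0.953 = 16868
Group 3: 10700 * 0.944 = 10101
Group 4: 8500 * 0.944 = 8024
Group 5: 11700 * 0.946 + 11800 * 0.508 = 11068 + 5994 = 17062
Net migration: Group 1 − 350 → 5231; Group 3 − 350 → 9751
→ [5231, 16868, 9751, 8024, 17062]
[period 2]
Births: 8024 * 0.477 = 3827
Group 2: 5231 * 0.953 = 4985
Group 3: 16868 * 0.944 = 15923
Group 4: 9751 * 0.944 = 9205
Group 5: 8024 * 0.946 + 17062 * 0.508 = 7591 + 8667 = 16258
Net migration: Group 1 − 350 → 3477; Group 3 − 350 → 15573
→ [3477, 4985, 15573, 9205, 16258]
[period 3]
Births: 9205 * 0.477 = 4391
Group 2: 3477 * 0.953 = 3314
Group 3: 4985 * 0.944 = 4706
Group 4: 15573 * 0.944 = 14701
Group 5: 9205 * 0.946 + 16258 * 0.508 = 8708 + 8259 = 16967
Net migration: Group 1 − 350 → 4041; Group 3 − 350 → 4356
→ [4041, 3314, 4356, 14701, 16967]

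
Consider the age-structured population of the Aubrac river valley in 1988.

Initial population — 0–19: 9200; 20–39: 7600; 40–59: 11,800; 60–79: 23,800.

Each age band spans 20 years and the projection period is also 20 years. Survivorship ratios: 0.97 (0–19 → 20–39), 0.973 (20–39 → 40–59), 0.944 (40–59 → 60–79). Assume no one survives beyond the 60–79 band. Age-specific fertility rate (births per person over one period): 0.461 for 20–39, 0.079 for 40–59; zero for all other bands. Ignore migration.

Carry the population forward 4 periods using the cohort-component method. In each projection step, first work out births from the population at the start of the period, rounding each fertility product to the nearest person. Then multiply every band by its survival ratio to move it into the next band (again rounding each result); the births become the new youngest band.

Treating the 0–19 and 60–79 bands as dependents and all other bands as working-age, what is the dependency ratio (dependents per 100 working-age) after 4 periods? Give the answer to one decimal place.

Let band 1 be 0–19 through band 4 = 60–79.
— Period 1 —
Births: 7600 × 0.461 = 3504  |  11800 × 0.079 = 932 → 4436
Band 2: 9200 × 0.97 = 8924
Band 3: 7600 × 0.973 = 7395
Band 4: 11800 × 0.944 = 11139
Giving 4436 / 8924 / 7395 / 11139.
— Period 2 —
Births: 8924 × 0.461 = 4114  |  7395 × 0.079 = 584 → 4698
Band 2: 4436 × 0.97 = 4303
Band 3: 8924 × 0.973 = 8683
Band 4: 7395 × 0.944 = 6981
Giving 4698 / 4303 / 8683 / 6981.
— Period 3 —
Births: 4303 × 0.461 = 1984  |  8683 × 0.079 = 686 → 2670
Band 2: 4698 × 0.97 = 4557
Band 3: 4303 × 0.973 = 4187
Band 4: 8683 × 0.944 = 8197
Giving 2670 / 4557 / 4187 / 8197.
— Period 4 —
Births: 4557 × 0.461 = 2101  |  4187 × 0.079 = 331 → 2432
Band 2: 2670 × 0.97 = 2590
Band 3: 4557 × 0.973 = 4434
Band 4: 4187 × 0.944 = 3953
Giving 2432 / 2590 / 4434 / 3953.
Dependents (band 0–19 + band 60–79) = 2432 + 3953 = 6385; working-age = 7024; ratio = 6385/7024 × 100 = 90.9

90.9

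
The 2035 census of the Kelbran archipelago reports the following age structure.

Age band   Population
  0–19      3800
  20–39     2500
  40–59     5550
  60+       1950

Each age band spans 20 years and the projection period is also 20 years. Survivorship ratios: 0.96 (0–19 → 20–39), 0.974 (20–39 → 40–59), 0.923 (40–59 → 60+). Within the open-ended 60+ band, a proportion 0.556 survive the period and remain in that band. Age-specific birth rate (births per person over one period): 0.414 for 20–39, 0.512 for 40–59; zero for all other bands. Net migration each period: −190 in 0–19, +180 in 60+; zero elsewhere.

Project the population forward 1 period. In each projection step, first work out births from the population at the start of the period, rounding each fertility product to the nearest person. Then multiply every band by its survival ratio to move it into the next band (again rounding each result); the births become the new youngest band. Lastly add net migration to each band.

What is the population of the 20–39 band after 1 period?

3648

Let group 1 be 0–19 through group 4 = 60+.
Period 1.
Births: 2500 × 0.414 = 1035, 5550 × 0.512 = 2842 → 3877
Group 2: 3800 × 0.96 = 3648
Group 3: 2500 × 0.974 = 2435
Group 4: 5550 × 0.923 + 1950 × 0.556 = 5123 + 1084 = 6207
Net migration: Group 1 − 190 → 3687; Group 4 + 180 → 6387
Giving 3687 / 3648 / 2435 / 6387.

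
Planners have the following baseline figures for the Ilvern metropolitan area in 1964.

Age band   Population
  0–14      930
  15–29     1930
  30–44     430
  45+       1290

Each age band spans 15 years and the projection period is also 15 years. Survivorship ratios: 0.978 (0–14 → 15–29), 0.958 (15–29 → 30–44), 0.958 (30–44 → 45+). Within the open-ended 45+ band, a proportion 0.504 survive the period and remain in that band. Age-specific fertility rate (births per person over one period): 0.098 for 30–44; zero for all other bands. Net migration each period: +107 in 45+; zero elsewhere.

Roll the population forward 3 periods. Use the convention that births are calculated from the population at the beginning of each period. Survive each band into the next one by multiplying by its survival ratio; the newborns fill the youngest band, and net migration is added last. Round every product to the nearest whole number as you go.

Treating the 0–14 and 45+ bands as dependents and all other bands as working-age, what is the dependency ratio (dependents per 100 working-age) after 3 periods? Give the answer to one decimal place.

1050.9

Period 1.
Births: 430 × 0.098 = 42
15–29: 930 × 0.978 = 910
30–44: 1930 × 0.958 = 1849
45+: 430 × 0.958 + 1290 × 0.504 = 412 + 650 = 1062
Net migration: 45+ + 107 → 1169
Giving 42 / 910 / 1849 / 1169.
Period 2.
Births: 1849 × 0.098 = 181
15–29: 42 × 0.978 = 41
30–44: 910 × 0.958 = 872
45+: 1849 × 0.958 + 1169 × 0.504 = 1771 + 589 = 2360
Net migration: 45+ + 107 → 2467
Giving 181 / 41 / 872 / 2467.
Period 3.
Births: 872 × 0.098 = 85
15–29: 181 × 0.978 = 177
30–44: 41 × 0.958 = 39
45+: 872 × 0.958 + 2467 × 0.504 = 835 + 1243 = 2078
Net migration: 45+ + 107 → 2185
Giving 85 / 177 / 39 / 2185.
Dependents (band 0–14 + band 45+) = 85 + 2185 = 2270; working-age = 216; ratio = 2270/216 × 100 = 1050.9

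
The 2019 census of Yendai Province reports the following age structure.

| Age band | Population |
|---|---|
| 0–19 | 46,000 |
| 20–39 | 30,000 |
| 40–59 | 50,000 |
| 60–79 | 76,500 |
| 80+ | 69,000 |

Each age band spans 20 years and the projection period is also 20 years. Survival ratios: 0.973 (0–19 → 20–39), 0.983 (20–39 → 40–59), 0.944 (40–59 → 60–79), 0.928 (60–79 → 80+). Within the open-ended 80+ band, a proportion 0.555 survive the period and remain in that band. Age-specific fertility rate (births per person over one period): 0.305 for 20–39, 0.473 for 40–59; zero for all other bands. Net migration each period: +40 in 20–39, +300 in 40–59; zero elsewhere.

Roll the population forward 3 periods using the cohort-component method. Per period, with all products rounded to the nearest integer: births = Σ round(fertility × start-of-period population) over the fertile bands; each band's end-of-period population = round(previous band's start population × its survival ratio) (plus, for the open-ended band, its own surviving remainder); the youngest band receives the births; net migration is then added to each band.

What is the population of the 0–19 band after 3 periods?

30717

Numbering the groups 1..5 from youngest to oldest:
[period 1]
Births: 30000 × 0.305 = 9150  |  50000 × 0.473 = 23650 → 32800
Group 2: 46000 × 0.973 = 44758
Group 3: 30000 × 0.983 = 29490
Group 4: 50000 × 0.944 = 47200
Group 5: 76500 × 0.928 + 69000 × 0.555 = 70992 + 38295 = 109287
Net migration: Group 2 + 40 → 44798; Group 3 + 300 → 29790
Giving 32800 / 44798 / 29790 / 47200 / 109287.
[period 2]
Births: 44798 × 0.305 = 13663  |  29790 × 0.473 = 14091 → 27754
Group 2: 32800 × 0.973 = 31914
Group 3: 44798 × 0.983 = 44036
Group 4: 29790 × 0.944 = 28122
Group 5: 47200 × 0.928 + 109287 × 0.555 = 43802 + 60654 = 104456
Net migration: Group 2 + 40 → 31954; Group 3 + 300 → 44336
Giving 27754 / 31954 / 44336 / 28122 / 104456.
[period 3]
Births: 31954 × 0.305 = 9746  |  44336 × 0.473 = 20971 → 30717
Group 2: 27754 × 0.973 = 27005
Group 3: 31954 × 0.983 = 31411
Group 4: 44336 × 0.944 = 41853
Group 5: 28122 × 0.928 + 104456 × 0.555 = 26097 + 57973 = 84070
Net migration: Group 2 + 40 → 27045; Group 3 + 300 → 31711
Giving 30717 / 27045 / 31711 / 41853 / 84070.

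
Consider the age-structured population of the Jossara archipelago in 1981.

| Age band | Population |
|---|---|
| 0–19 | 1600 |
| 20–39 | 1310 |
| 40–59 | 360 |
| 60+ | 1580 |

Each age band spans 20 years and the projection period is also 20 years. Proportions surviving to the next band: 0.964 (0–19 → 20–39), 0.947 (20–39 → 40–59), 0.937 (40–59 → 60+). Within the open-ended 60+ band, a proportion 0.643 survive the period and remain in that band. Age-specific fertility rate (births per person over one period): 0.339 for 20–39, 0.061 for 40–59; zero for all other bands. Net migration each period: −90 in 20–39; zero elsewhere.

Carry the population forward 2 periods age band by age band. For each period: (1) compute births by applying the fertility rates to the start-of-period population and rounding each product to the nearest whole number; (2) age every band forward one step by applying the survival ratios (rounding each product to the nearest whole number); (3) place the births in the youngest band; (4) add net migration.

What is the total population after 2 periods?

Period 1.
Births: 1310 × 0.339 = 444 ; 360 × 0.061 = 22 — total 466
20–39: 1600 × 0.964 = 1542
40–59: 1310 × 0.947 = 1241
60+: 360 × 0.937 + 1580 × 0.643 = 337 + 1016 = 1353
Net migration: 20–39 − 90 → 1452
Population now: 0–19=466, 20–39=1452, 40–59=1241, 60+=1353
Period 2.
Births: 1452 × 0.339 = 492 ; 1241 × 0.061 = 76 — total 568
20–39: 466 × 0.964 = 449
40–59: 1452 × 0.947 = 1375
60+: 1241 × 0.937 + 1353 × 0.643 = 1163 + 870 = 2033
Net migration: 20–39 − 90 → 359
Population now: 0–19=568, 20–39=359, 40–59=1375, 60+=2033
Total after period 2: 568 + 359 + 1375 + 2033 = 4335

4335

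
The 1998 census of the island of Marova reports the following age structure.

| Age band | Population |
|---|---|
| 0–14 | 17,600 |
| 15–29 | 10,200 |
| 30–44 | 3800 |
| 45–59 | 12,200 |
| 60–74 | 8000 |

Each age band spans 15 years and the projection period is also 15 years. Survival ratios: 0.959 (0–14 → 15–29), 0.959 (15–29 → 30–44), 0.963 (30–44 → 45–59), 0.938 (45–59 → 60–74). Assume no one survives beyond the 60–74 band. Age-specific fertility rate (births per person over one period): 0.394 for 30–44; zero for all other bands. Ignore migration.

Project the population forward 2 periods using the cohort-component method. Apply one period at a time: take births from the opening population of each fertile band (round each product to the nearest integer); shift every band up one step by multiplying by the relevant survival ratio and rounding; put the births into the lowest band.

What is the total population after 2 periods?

34328

Period 1:
Births: 3800 * 0.394 = 1497
15–29: 17600 * 0.959 = 16878
30–44: 10200 * 0.959 = 9782
45–59: 3800 * 0.963 = 3659
60–74: 12200 * 0.938 = 11444
Population now: 0–14=1497, 15–29=16878, 30–44=9782, 45–59=3659, 60–74=11444
Period 2:
Births: 9782 * 0.394 = 3854
15–29: 1497 * 0.959 = 1436
30–44: 16878 * 0.959 = 16186
45–59: 9782 * 0.963 = 9420
60–74: 3659 * 0.938 = 3432
Population now: 0–14=3854, 15–29=1436, 30–44=16186, 45–59=9420, 60–74=3432
Total after period 2: 3854 + 1436 + 16186 + 9420 + 3432 = 34328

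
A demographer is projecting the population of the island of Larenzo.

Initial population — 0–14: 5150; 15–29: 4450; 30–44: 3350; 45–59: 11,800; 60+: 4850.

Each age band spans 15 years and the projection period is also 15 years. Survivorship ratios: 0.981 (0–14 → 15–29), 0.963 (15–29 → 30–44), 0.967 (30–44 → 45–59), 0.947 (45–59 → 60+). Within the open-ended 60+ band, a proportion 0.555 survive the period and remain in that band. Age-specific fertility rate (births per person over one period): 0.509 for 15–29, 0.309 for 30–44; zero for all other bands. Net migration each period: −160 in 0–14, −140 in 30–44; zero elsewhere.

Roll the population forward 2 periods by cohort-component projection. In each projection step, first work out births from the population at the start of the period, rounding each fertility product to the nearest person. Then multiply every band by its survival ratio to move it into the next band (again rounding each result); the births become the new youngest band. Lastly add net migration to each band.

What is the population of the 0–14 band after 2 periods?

3692

After projecting period 1:
Births: 4450 * 0.509 = 2265  |  3350 * 0.309 = 1035 → 3300
15–29: 5150 * 0.981 = 5052
30–44: 4450 * 0.963 = 4285
45–59: 3350 * 0.967 = 3239
60+: 11800 * 0.947 + 4850 * 0.555 = 11175 + 2692 = 13867
Net migration: 0–14 − 160 → 3140; 30–44 − 140 → 4145
Giving 3140 / 5052 / 4145 / 3239 / 13867.
After projecting period 2:
Births: 5052 * 0.509 = 2571  |  4145 * 0.309 = 1281 → 3852
15–29: 3140 * 0.981 = 3080
30–44: 5052 * 0.963 = 4865
45–59: 4145 * 0.967 = 4008
60+: 3239 * 0.947 + 13867 * 0.555 = 3067 + 7696 = 10763
Net migration: 0–14 − 160 → 3692; 30–44 − 140 → 4725
Giving 3692 / 3080 / 4725 / 4008 / 10763.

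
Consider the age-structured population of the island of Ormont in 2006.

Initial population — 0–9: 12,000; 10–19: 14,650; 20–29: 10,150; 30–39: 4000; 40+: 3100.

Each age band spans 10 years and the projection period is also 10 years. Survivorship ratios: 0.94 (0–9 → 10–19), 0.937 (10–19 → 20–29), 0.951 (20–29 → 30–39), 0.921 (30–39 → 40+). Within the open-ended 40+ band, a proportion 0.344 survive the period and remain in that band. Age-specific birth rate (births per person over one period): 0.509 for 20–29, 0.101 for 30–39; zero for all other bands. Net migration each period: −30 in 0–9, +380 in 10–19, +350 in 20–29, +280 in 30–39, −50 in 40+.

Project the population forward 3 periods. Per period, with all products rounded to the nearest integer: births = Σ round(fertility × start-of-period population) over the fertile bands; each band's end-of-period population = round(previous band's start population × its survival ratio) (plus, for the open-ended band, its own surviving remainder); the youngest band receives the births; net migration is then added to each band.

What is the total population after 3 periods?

47931

Period 1:
Births: 10150 × 0.509 = 5166  |  4000 × 0.101 = 404 ⇒ total 5570
10–19: 12000 × 0.94 = 11280
20–29: 14650 × 0.937 = 13727
30–39: 10150 × 0.951 = 9653
40+: 4000 × 0.921 + 3100 × 0.344 = 3684 + 1066 = 4750
Net migration: 0–9 − 30 → 5540; 10–19 + 380 → 11660; 20–29 + 350 → 14077; 30–39 + 280 → 9933; 40+ − 50 → 4700
Population now: 0–9=5540, 10–19=11660, 20–29=14077, 30–39=9933, 40+=4700
Period 2:
Births: 14077 × 0.509 = 7165  |  9933 × 0.101 = 1003 ⇒ total 8168
10–19: 5540 × 0.94 = 5208
20–29: 11660 × 0.937 = 10925
30–39: 14077 × 0.951 = 13387
40+: 9933 × 0.921 + 4700 × 0.344 = 9148 + 1617 = 10765
Net migration: 0–9 − 30 → 8138; 10–19 + 380 → 5588; 20–29 + 350 → 11275; 30–39 + 280 → 13667; 40+ − 50 → 10715
Population now: 0–9=8138, 10–19=5588, 20–29=11275, 30–39=13667, 40+=10715
Period 3:
Births: 11275 × 0.509 = 5739  |  13667 × 0.101 = 1380 ⇒ total 7119
10–19: 8138 × 0.94 = 7650
20–29: 5588 × 0.937 = 5236
30–39: 11275 × 0.951 = 10723
40+: 13667 × 0.921 + 10715 × 0.344 = 12587 + 3686 = 16273
Net migration: 0–9 − 30 → 7089; 10–19 + 380 → 8030; 20–29 + 350 → 5586; 30–39 + 280 → 11003; 40+ − 50 → 16223
Population now: 0–9=7089, 10–19=8030, 20–29=5586, 30–39=11003, 40+=16223
Total after period 3: 7089 + 8030 + 5586 + 11003 + 16223 = 47931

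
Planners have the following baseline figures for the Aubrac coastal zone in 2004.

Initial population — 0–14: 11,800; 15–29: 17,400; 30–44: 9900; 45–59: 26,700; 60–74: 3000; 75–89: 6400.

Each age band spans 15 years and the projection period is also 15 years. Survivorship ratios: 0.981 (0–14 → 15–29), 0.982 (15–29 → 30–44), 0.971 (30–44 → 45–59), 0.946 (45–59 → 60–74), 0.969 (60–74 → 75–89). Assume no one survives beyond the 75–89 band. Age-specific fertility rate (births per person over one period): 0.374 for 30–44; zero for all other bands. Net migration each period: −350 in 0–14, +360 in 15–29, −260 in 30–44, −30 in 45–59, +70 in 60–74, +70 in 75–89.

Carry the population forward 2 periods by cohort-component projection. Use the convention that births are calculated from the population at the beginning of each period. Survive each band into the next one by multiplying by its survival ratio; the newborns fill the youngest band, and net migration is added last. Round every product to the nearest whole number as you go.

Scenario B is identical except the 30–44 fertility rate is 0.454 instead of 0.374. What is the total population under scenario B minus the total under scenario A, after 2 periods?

(Bands numbered youngest = 1 to oldest = 6.)
[period 1]
Births: 9900 × 0.374 = 3703
Band 2: 11800 × 0.981 = 11576
Band 3: 17400 × 0.982 = 17087
Band 4: 9900 × 0.971 = 9613
Band 5: 26700 × 0.946 = 25258
Band 6: 3000 × 0.969 = 2907
Net migration: Band 1 − 350 → 3353; Band 2 + 360 → 11936; Band 3 − 260 → 16827; Band 4 − 30 → 9583; Band 5 + 70 → 25328; Band 6 + 70 → 2977
→ [3353, 11936, 16827, 9583, 25328, 2977]
[period 2]
Births: 16827 × 0.374 = 6293
Band 2: 3353 × 0.981 = 3289
Band 3: 11936 × 0.982 = 11721
Band 4: 16827 × 0.971 = 16339
Band 5: 9583 × 0.946 = 9066
Band 6: 25328 × 0.969 = 24543
Net migration: Band 1 − 350 → 5943; Band 2 + 360 → 3649; Band 3 − 260 → 11461; Band 4 − 30 → 16309; Band 5 + 70 → 9136; Band 6 + 70 → 24613
→ [5943, 3649, 11461, 16309, 9136, 24613]
Scenario A total after 2 periods: 71111
Scenario B projection —
[period 1]
Births: 9900 × 0.454 = 4495
Band 2: 11800 × 0.981 = 11576
Band 3: 17400 × 0.982 = 17087
Band 4: 9900 × 0.971 = 9613
Band 5: 26700 × 0.946 = 25258
Band 6: 3000 × 0.969 = 2907
Net migration: Band 1 − 350 → 4145; Band 2 + 360 → 11936; Band 3 − 260 → 16827; Band 4 − 30 → 9583; Band 5 + 70 → 25328; Band 6 + 70 → 2977
→ [4145, 11936, 16827, 9583, 25328, 2977]
[period 2]
Births: 16827 × 0.454 = 7639
Band 2: 4145 × 0.981 = 4066
Band 3: 11936 × 0.982 = 11721
Band 4: 16827 × 0.971 = 16339
Band 5: 9583 × 0.946 = 9066
Band 6: 25328 × 0.969 = 24543
Net migration: Band 1 − 350 → 7289; Band 2 + 360 → 4426; Band 3 − 260 → 11461; Band 4 − 30 → 16309; Band 5 + 70 → 9136; Band 6 + 70 → 24613
→ [7289, 4426, 11461, 16309, 9136, 24613]
Scenario B total after 2 periods: 73234
Difference B − A = 73234 − 71111 = 2123

2123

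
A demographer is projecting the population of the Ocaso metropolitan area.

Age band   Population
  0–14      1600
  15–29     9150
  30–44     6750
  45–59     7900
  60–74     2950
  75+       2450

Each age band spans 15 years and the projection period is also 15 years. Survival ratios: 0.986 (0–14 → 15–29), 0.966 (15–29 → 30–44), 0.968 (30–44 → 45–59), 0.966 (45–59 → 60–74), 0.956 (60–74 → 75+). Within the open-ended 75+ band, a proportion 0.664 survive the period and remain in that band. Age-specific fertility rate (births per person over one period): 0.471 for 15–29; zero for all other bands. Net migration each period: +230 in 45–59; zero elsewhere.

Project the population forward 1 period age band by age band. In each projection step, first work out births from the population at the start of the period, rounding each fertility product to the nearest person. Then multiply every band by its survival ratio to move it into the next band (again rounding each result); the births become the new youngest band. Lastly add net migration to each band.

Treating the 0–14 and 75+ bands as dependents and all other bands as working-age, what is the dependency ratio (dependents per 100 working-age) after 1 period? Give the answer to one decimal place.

[period 1]
Births: 9150 * 0.471 = 4310
15–29: 1600 * 0.986 = 1578
30–44: 9150 * 0.966 = 8839
45–59: 6750 * 0.968 = 6534
60–74: 7900 * 0.966 = 7631
75+: 2950 * 0.956 + 2450 * 0.664 = 2820 + 1627 = 4447
Net migration: 45–59 + 230 → 6764
Giving 4310 / 1578 / 8839 / 6764 / 7631 / 4447.
Dependents (band 0–14 + band 75+) = 4310 + 4447 = 8757; working-age = 24812; ratio = 8757/24812 × 100 = 35.3

35.3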